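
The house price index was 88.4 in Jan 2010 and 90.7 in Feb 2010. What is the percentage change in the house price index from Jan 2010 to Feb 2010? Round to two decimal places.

Change = (90.7 − 88.4) / 88.4 × 100
       = 2.3 / 88.4 × 100 = 2.6018%

2.60%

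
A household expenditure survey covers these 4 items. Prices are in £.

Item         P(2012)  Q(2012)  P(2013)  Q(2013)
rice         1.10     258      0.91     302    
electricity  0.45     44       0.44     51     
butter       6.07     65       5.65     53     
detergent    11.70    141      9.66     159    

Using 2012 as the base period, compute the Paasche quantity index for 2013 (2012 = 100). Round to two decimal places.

107.52

Paasche quantity index uses current-period prices as weights.
ΣP(2013)·Q(2013) = 0.91×302 + 0.44×51 + 5.65×53 + 9.66×159 = 274.82 + 22.44 + 299.45 + 1535.94 = 2132.65
ΣP(2013)·Q(2012) = 0.91×258 + 0.44×44 + 5.65×65 + 9.66×141 = 234.78 + 19.36 + 367.25 + 1362.06 = 1983.45
Index = 2132.65 / 1983.45 × 100 = 107.5222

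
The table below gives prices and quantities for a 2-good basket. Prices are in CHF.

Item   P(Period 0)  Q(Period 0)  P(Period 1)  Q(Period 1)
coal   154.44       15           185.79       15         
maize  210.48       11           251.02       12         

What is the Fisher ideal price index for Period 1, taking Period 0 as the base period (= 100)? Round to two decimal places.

119.77

Laspeyres component (base-period weights):
ΣP(Period 1)Q(Period 0) = 185.79×15 + 251.02×11 = 2786.85 + 2761.22 = 5548.07
ΣP(Period 0)Q(Period 0) = 154.44×15 + 210.48×11 = 2316.6 + 2315.28 = 4631.88
L = 5548.07 / 4631.88 × 100 = 119.7801
Paasche component (current-period weights):
ΣP(Period 1)Q(Period 1) = 185.79×15 + 251.02×12 = 2786.85 + 3012.24 = 5799.09
ΣP(Period 0)Q(Period 1) = 154.44×15 + 210.48×12 = 2316.6 + 2525.76 = 4842.36
P = 5799.09 / 4842.36 × 100 = 119.7575
Fisher = √(L × P) = √(119.7801 × 119.7575) = 119.7688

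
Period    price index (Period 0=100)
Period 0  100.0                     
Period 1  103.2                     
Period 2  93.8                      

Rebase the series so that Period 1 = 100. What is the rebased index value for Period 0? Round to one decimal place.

96.9

Rebased(Period 0) = 100.0 / 103.2 × 100 = 96.8992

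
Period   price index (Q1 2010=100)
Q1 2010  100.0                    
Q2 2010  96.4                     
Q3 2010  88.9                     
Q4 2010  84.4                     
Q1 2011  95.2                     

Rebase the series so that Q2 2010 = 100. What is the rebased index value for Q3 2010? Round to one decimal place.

Rebased(Q3 2010) = 88.9 / 96.4 × 100 = 92.2199

92.2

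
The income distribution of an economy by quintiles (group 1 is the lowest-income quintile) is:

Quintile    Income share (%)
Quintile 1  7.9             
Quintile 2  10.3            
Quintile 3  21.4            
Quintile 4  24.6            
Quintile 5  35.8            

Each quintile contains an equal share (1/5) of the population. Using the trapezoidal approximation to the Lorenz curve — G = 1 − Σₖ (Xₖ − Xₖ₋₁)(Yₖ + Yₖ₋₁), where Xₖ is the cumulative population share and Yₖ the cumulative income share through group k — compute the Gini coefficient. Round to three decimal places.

Cumulative income shares Yₖ: 0.0790, 0.1820, 0.3960, 0.6420, 1.0000
Σ (Xₖ−Xₖ₋₁)(Yₖ+Yₖ₋₁) = (1/5)(0.0790+0.0000) + (1/5)(0.1820+0.0790) + (1/5)(0.3960+0.1820) + (1/5)(0.6420+0.3960) + (1/5)(1.0000+0.6420)
  = 0.0158 + 0.0522 + 0.1156 + 0.2076 + 0.3284 = 0.7196
G = 1 − 0.7196 = 0.2804

0.280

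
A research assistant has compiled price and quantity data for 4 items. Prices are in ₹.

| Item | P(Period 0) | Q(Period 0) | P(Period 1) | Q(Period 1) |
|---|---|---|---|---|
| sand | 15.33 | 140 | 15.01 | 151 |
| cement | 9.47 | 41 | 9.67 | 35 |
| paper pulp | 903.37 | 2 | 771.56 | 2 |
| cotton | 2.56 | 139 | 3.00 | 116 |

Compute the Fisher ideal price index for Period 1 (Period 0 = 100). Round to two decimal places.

Laspeyres component (base-period weights):
ΣP(Period 1)Q(Period 0) = 15.01×140 + 9.67×41 + 771.56×2 + 3.00×139 = 2101.4 + 396.47 + 1543.12 + 417 = 4457.99
ΣP(Period 0)Q(Period 0) = 15.33×140 + 9.47×41 + 903.37×2 + 2.56×139 = 2146.2 + 388.27 + 1806.74 + 355.84 = 4697.05
L = 4457.99 / 4697.05 × 100 = 94.9104
Paasche component (current-period weights):
ΣP(Period 1)Q(Period 1) = 15.01×151 + 9.67×35 + 771.56×2 + 3.00×116 = 2266.51 + 338.45 + 1543.12 + 348 = 4496.08
ΣP(Period 0)Q(Period 1) = 15.33×151 + 9.47×35 + 903.37×2 + 2.56×116 = 2314.83 + 331.45 + 1806.74 + 296.96 = 4749.98
P = 4496.08 / 4749.98 × 100 = 94.6547
Fisher = √(L × P) = √(94.9104 × 94.6547) = 94.7825

94.78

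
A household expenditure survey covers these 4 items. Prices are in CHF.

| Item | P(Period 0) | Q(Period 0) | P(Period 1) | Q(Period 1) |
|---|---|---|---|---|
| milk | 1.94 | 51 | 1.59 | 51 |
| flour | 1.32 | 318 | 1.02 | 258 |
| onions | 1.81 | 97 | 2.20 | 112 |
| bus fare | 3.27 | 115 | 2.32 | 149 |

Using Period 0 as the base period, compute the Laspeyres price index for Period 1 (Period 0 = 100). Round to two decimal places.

82.75

Laspeyres price index uses base-period quantities as weights.
ΣP(Period 1)·Q(Period 0) = 1.59×51 + 1.02×318 + 2.20×97 + 2.32×115 = 81.09 + 324.36 + 213.4 + 266.8 = 885.65
ΣP(Period 0)·Q(Period 0) = 1.94×51 + 1.32×318 + 1.81×97 + 3.27×115 = 98.94 + 419.76 + 175.57 + 376.05 = 1070.32
Index = 885.65 / 1070.32 × 100 = 82.7463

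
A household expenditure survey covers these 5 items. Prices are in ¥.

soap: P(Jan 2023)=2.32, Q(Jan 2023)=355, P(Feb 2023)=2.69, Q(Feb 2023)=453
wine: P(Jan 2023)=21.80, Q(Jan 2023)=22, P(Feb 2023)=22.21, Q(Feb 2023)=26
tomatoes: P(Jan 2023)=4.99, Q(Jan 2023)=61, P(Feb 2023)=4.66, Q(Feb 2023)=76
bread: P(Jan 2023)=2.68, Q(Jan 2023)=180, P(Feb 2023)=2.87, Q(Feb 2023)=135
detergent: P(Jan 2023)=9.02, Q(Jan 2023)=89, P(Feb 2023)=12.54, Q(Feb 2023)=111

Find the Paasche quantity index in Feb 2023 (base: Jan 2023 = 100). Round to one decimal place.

Paasche quantity index uses current-period prices as weights.
ΣP(Feb 2023)·Q(Feb 2023) = 2.69×453 + 22.21×26 + 4.66×76 + 2.87×135 + 12.54×111 = 1218.57 + 577.46 + 354.16 + 387.45 + 1391.94 = 3929.58
ΣP(Feb 2023)·Q(Jan 2023) = 2.69×355 + 22.21×22 + 4.66×61 + 2.87×180 + 12.54×89 = 954.95 + 488.62 + 284.26 + 516.6 + 1116.06 = 3360.49
Index = 3929.58 / 3360.49 × 100 = 116.9347

116.9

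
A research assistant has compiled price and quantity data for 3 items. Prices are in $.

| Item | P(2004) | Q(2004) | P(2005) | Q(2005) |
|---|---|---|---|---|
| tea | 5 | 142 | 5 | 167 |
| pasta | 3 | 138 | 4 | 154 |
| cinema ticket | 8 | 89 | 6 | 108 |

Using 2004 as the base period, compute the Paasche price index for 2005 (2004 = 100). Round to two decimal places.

97.13

Paasche price index uses current-period quantities as weights.
ΣP(2005)·Q(2005) = 5×167 + 4×154 + 6×108 = 835 + 616 + 648 = 2099
ΣP(2004)·Q(2005) = 5×167 + 3×154 + 8×108 = 835 + 462 + 864 = 2161
Index = 2099 / 2161 × 100 = 97.1310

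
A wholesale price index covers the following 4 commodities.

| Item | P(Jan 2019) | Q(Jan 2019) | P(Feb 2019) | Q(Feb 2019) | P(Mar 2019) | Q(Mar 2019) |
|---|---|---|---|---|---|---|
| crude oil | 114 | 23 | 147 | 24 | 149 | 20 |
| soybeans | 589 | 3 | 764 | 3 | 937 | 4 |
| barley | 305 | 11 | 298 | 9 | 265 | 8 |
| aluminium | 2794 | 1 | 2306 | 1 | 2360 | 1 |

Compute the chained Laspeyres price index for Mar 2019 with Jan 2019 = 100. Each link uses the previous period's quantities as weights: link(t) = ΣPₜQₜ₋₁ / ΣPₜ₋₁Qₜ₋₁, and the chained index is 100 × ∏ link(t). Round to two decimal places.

110.03

Link Jan 2019→Feb 2019:
ΣP(Feb 2019)Q(Jan 2019) = 147×23 + 764×3 + 298×11 + 2306×1 = 3381 + 2292 + 3278 + 2306 = 11257
ΣP(Jan 2019)Q(Jan 2019) = 114×23 + 589×3 + 305×11 + 2794×1 = 2622 + 1767 + 3355 + 2794 = 10538
link = 11257/10538 = 1.068229
Link Feb 2019→Mar 2019:
ΣP(Mar 2019)Q(Feb 2019) = 149×24 + 937×3 + 265×9 + 2360×1 = 3576 + 2811 + 2385 + 2360 = 11132
ΣP(Feb 2019)Q(Feb 2019) = 147×24 + 764×3 + 298×9 + 2306×1 = 3528 + 2292 + 2682 + 2306 = 10808
link = 11132/10808 = 1.029978
Chained index = 100 × 1.068229 × 1.029978 = 110.0252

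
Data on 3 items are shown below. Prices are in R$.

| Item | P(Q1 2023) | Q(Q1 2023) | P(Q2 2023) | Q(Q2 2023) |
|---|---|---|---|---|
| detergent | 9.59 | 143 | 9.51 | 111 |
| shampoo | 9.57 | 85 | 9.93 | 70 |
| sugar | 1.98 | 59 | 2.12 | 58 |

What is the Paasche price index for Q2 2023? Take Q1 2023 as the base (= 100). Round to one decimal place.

Paasche price index uses current-period quantities as weights.
ΣP(Q2 2023)·Q(Q2 2023) = 9.51×111 + 9.93×70 + 2.12×58 = 1055.61 + 695.1 + 122.96 = 1873.67
ΣP(Q1 2023)·Q(Q2 2023) = 9.59×111 + 9.57×70 + 1.98×58 = 1064.49 + 669.9 + 114.84 = 1849.23
Index = 1873.67 / 1849.23 × 100 = 101.3216

101.3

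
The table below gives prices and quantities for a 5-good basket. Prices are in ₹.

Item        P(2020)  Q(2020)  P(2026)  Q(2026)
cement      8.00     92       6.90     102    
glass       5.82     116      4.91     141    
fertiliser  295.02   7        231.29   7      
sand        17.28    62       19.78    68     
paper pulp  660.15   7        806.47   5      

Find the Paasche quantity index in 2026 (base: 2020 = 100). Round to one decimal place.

Paasche quantity index uses current-period prices as weights.
ΣP(2026)·Q(2026) = 6.90×102 + 4.91×141 + 231.29×7 + 19.78×68 + 806.47×5 = 703.8 + 692.31 + 1619.03 + 1345.04 + 4032.35 = 8392.53
ΣP(2026)·Q(2020) = 6.90×92 + 4.91×116 + 231.29×7 + 19.78×62 + 806.47×7 = 634.8 + 569.56 + 1619.03 + 1226.36 + 5645.29 = 9695.04
Index = 8392.53 / 9695.04 × 100 = 86.5652

86.6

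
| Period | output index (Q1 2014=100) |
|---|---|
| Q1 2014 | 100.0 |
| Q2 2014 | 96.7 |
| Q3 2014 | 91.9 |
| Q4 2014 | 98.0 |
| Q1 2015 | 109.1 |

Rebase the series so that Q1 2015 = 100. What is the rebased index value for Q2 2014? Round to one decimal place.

Rebased(Q2 2014) = 96.7 / 109.1 × 100 = 88.6343

88.6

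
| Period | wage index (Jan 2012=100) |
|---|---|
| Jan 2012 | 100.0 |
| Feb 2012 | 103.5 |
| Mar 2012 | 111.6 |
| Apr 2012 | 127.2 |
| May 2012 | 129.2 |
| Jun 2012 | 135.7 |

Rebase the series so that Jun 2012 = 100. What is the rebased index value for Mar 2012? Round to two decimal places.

Rebased(Mar 2012) = 111.6 / 135.7 × 100 = 82.2402

82.24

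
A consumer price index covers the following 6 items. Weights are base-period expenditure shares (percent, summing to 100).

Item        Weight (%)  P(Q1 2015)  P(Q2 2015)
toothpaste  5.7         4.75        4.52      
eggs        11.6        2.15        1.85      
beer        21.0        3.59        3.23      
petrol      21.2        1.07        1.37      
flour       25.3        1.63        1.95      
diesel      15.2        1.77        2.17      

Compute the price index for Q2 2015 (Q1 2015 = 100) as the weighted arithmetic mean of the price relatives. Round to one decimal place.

110.3

toothpaste: 5.7 × (4.52/4.75) = 5.7 × 0.951579 = 5.4240
eggs: 11.6 × (1.85/2.15) = 11.6 × 0.860465 = 9.9814
beer: 21.0 × (3.23/3.59) = 21.0 × 0.899721 = 18.8942
petrol: 21.2 × (1.37/1.07) = 21.2 × 1.280374 = 27.1439
flour: 25.3 × (1.95/1.63) = 25.3 × 1.196319 = 30.2669
diesel: 15.2 × (2.17/1.77) = 15.2 × 1.225989 = 18.6350
Index = Σ wᵢ·(p₁ᵢ/p₀ᵢ) = 5.4240 + 9.9814 + 18.8942 + 27.1439 + 30.2669 + 18.6350 = 110.3454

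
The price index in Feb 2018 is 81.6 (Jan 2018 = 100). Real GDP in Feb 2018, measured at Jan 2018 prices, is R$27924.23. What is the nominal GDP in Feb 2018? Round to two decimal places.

Nominal = Real × (Index/100) = 27924.23 × (81.6/100)
        = 27924.23 × 0.816 = 22786.1717

22786.17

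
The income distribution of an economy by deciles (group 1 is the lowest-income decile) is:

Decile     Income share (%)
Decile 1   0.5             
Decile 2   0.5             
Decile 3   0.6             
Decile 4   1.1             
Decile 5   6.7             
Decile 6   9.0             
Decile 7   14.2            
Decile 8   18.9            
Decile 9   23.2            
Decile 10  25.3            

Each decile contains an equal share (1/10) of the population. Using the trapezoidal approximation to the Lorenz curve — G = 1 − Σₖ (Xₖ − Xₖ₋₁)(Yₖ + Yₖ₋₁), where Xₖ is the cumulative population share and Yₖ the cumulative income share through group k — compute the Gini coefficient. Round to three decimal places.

0.515

Cumulative income shares Yₖ: 0.0050, 0.0100, 0.0160, 0.0270, 0.0940, 0.1840, 0.3260, 0.5150, 0.7470, 1.0000
Σ (Xₖ−Xₖ₋₁)(Yₖ+Yₖ₋₁) = (1/10)(0.0050+0.0000) + (1/10)(0.0100+0.0050) + (1/10)(0.0160+0.0100) + (1/10)(0.0270+0.0160) + (1/10)(0.0940+0.0270) + (1/10)(0.1840+0.0940) + (1/10)(0.3260+0.1840) + (1/10)(0.5150+0.3260) + (1/10)(0.7470+0.5150) + (1/10)(1.0000+0.7470)
  = 0.0005 + 0.0015 + 0.0026 + 0.0043 + 0.0121 + 0.0278 + 0.0510 + 0.0841 + 0.1262 + 0.1747 = 0.4848
G = 1 − 0.4848 = 0.5152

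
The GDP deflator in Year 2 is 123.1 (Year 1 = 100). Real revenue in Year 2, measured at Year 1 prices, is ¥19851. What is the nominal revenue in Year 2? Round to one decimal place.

Nominal = Real × (Index/100) = 19851 × (123.1/100)
        = 19851 × 1.231 = 24436.5810

24436.6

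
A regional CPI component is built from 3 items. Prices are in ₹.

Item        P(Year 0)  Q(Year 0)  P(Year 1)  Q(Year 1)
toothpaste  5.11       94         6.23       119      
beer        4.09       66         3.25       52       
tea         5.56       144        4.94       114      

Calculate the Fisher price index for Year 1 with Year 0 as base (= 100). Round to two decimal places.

Laspeyres component (base-period weights):
ΣP(Year 1)Q(Year 0) = 6.23×94 + 3.25×66 + 4.94×144 = 585.62 + 214.5 + 711.36 = 1511.48
ΣP(Year 0)Q(Year 0) = 5.11×94 + 4.09×66 + 5.56×144 = 480.34 + 269.94 + 800.64 = 1550.92
L = 1511.48 / 1550.92 × 100 = 97.4570
Paasche component (current-period weights):
ΣP(Year 1)Q(Year 1) = 6.23×119 + 3.25×52 + 4.94×114 = 741.37 + 169 + 563.16 = 1473.53
ΣP(Year 0)Q(Year 1) = 5.11×119 + 4.09×52 + 5.56×114 = 608.09 + 212.68 + 633.84 = 1454.61
P = 1473.53 / 1454.61 × 100 = 101.3007
Fisher = √(L × P) = √(97.4570 × 101.3007) = 99.3603

99.36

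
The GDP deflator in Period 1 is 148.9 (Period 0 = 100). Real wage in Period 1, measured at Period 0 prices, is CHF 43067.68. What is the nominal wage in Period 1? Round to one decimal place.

64127.8

Nominal = Real × (Index/100) = 43067.68 × (148.9/100)
        = 43067.68 × 1.489 = 64127.7755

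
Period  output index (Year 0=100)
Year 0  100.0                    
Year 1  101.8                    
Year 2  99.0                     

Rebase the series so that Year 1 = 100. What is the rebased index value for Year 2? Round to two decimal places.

Rebased(Year 2) = 99.0 / 101.8 × 100 = 97.2495

97.25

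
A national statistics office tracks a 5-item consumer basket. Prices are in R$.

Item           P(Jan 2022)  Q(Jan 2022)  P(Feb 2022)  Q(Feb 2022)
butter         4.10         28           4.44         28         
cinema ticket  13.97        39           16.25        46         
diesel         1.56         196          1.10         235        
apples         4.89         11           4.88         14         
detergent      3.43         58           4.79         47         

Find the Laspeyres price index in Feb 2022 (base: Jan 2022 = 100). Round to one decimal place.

Laspeyres price index uses base-period quantities as weights.
ΣP(Feb 2022)·Q(Jan 2022) = 4.44×28 + 16.25×39 + 1.10×196 + 4.88×11 + 4.79×58 = 124.32 + 633.75 + 215.6 + 53.68 + 277.82 = 1305.17
ΣP(Jan 2022)·Q(Jan 2022) = 4.10×28 + 13.97×39 + 1.56×196 + 4.89×11 + 3.43×58 = 114.8 + 544.83 + 305.76 + 53.79 + 198.94 = 1218.12
Index = 1305.17 / 1218.12 × 100 = 107.1463

107.1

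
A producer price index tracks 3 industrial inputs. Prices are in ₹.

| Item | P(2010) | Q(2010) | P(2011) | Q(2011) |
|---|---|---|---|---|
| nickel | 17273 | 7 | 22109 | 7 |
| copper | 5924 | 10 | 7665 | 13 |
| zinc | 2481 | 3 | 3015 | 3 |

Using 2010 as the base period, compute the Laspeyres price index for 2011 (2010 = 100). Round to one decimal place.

Laspeyres price index uses base-period quantities as weights.
ΣP(2011)·Q(2010) = 22109×7 + 7665×10 + 3015×3 = 154763 + 76650 + 9045 = 240458
ΣP(2010)·Q(2010) = 17273×7 + 5924×10 + 2481×3 = 120911 + 59240 + 7443 = 187594
Index = 240458 / 187594 × 100 = 128.1800

128.2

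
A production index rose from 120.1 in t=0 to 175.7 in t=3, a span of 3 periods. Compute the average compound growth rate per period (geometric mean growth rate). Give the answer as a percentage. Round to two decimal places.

13.52%

Growth factor = (175.7/120.1)^(1/3) = (1.462948)^(1/3) = 1.135210
Growth rate = 1.135210 − 1 = 0.135210 = 13.5210%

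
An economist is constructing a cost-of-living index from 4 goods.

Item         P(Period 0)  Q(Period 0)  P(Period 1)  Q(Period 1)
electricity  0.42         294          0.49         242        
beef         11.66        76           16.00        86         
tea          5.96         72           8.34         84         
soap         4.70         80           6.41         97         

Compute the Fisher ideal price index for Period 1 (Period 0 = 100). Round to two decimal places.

Laspeyres component (base-period weights):
ΣP(Period 1)Q(Period 0) = 0.49×294 + 16.00×76 + 8.34×72 + 6.41×80 = 144.06 + 1216 + 600.48 + 512.8 = 2473.34
ΣP(Period 0)Q(Period 0) = 0.42×294 + 11.66×76 + 5.96×72 + 4.70×80 = 123.48 + 886.16 + 429.12 + 376 = 1814.76
L = 2473.34 / 1814.76 × 100 = 136.2902
Paasche component (current-period weights):
ΣP(Period 1)Q(Period 1) = 0.49×242 + 16.00×86 + 8.34×84 + 6.41×97 = 118.58 + 1376 + 700.56 + 621.77 = 2816.91
ΣP(Period 0)Q(Period 1) = 0.42×242 + 11.66×86 + 5.96×84 + 4.70×97 = 101.64 + 1002.76 + 500.64 + 455.9 = 2060.94
P = 2816.91 / 2060.94 × 100 = 136.6808
Fisher = √(L × P) = √(136.2902 × 136.6808) = 136.4854

136.49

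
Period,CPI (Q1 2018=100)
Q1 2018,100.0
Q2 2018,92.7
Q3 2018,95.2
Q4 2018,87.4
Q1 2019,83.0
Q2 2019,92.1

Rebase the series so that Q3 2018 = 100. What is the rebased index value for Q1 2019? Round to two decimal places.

Rebased(Q1 2019) = 83.0 / 95.2 × 100 = 87.1849

87.18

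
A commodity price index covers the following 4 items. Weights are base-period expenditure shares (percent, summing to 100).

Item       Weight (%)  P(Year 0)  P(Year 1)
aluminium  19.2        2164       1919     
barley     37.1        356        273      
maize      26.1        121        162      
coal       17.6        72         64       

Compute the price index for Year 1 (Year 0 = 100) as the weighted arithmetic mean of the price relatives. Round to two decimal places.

aluminium: 19.2 × (1919/2164) = 19.2 × 0.886784 = 17.0262
barley: 37.1 × (273/356) = 37.1 × 0.766854 = 28.4503
maize: 26.1 × (162/121) = 26.1 × 1.338843 = 34.9438
coal: 17.6 × (64/72) = 17.6 × 0.888889 = 15.6444
Index = Σ wᵢ·(p₁ᵢ/p₀ᵢ) = 17.0262 + 28.4503 + 34.9438 + 15.6444 = 96.0648

96.06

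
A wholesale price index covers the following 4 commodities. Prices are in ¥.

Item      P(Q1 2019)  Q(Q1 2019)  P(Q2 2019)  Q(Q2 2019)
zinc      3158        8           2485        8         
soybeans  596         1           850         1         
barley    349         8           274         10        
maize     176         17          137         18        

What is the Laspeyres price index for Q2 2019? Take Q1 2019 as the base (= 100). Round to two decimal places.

79.80

Laspeyres price index uses base-period quantities as weights.
ΣP(Q2 2019)·Q(Q1 2019) = 2485×8 + 850×1 + 274×8 + 137×17 = 19880 + 850 + 2192 + 2329 = 25251
ΣP(Q1 2019)·Q(Q1 2019) = 3158×8 + 596×1 + 349×8 + 176×17 = 25264 + 596 + 2792 + 2992 = 31644
Index = 25251 / 31644 × 100 = 79.7971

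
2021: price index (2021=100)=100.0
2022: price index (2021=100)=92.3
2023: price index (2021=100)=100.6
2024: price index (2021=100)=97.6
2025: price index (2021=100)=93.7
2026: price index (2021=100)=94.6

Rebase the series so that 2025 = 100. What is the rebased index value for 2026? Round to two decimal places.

100.96

Rebased(2026) = 94.6 / 93.7 × 100 = 100.9605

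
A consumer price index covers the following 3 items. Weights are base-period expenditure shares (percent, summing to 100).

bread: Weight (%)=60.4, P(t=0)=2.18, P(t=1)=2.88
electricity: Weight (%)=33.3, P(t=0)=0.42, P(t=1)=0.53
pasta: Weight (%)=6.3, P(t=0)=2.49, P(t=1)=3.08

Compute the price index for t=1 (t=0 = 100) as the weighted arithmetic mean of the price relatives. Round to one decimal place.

bread: 60.4 × (2.88/2.18) = 60.4 × 1.321101 = 79.7945
electricity: 33.3 × (0.53/0.42) = 33.3 × 1.261905 = 42.0214
pasta: 6.3 × (3.08/2.49) = 6.3 × 1.236948 = 7.7928
Index = Σ wᵢ·(p₁ᵢ/p₀ᵢ) = 79.7945 + 42.0214 + 7.7928 = 129.6087

129.6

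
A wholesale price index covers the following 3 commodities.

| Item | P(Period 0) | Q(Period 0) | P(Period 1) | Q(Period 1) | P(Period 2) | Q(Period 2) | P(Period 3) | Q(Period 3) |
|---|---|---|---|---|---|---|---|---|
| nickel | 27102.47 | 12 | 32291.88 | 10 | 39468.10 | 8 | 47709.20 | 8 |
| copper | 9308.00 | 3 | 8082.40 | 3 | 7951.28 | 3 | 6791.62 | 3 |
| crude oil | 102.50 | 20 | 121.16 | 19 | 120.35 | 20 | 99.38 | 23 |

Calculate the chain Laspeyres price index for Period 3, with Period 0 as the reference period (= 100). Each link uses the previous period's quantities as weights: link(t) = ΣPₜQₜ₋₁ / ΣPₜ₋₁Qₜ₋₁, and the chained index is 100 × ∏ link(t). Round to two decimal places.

Link Period 0→Period 1:
ΣP(Period 1)Q(Period 0) = 32291.88×12 + 8082.40×3 + 121.16×20 = 387502.56 + 24247.2 + 2423.2 = 414172.96
ΣP(Period 0)Q(Period 0) = 27102.47×12 + 9308.00×3 + 102.50×20 = 325229.64 + 27924 + 2050 = 355203.64
link = 414172.96/355203.64 = 1.166016
Link Period 1→Period 2:
ΣP(Period 2)Q(Period 1) = 39468.10×10 + 7951.28×3 + 120.35×19 = 394681 + 23853.84 + 2286.65 = 420821.49
ΣP(Period 1)Q(Period 1) = 32291.88×10 + 8082.40×3 + 121.16×19 = 322918.8 + 24247.2 + 2302.04 = 349468.04
link = 420821.49/349468.04 = 1.204177
Link Period 2→Period 3:
ΣP(Period 3)Q(Period 2) = 47709.20×8 + 6791.62×3 + 99.38×20 = 381673.6 + 20374.86 + 1987.6 = 404036.06
ΣP(Period 2)Q(Period 2) = 39468.10×8 + 7951.28×3 + 120.35×20 = 315744.8 + 23853.84 + 2407 = 342005.64
link = 404036.06/342005.64 = 1.181373
Chained index = 100 × 1.166016 × 1.204177 × 1.181373 = 165.8753

165.88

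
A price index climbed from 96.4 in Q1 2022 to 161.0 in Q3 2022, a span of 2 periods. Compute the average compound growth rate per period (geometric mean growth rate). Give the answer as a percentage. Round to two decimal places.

Growth factor = (161.0/96.4)^(1/2) = (1.670124)^(1/2) = 1.292333
Growth rate = 1.292333 − 1 = 0.292333 = 29.2333%

29.23%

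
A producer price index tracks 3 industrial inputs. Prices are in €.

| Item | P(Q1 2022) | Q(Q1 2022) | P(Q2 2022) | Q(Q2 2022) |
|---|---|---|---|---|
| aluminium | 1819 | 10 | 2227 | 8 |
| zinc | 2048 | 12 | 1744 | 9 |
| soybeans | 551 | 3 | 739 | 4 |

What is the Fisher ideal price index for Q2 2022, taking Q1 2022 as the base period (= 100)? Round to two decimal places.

Laspeyres component (base-period weights):
ΣP(Q2 2022)Q(Q1 2022) = 2227×10 + 1744×12 + 739×3 = 22270 + 20928 + 2217 = 45415
ΣP(Q1 2022)Q(Q1 2022) = 1819×10 + 2048×12 + 551×3 = 18190 + 24576 + 1653 = 44419
L = 45415 / 44419 × 100 = 102.2423
Paasche component (current-period weights):
ΣP(Q2 2022)Q(Q2 2022) = 2227×8 + 1744×9 + 739×4 = 17816 + 15696 + 2956 = 36468
ΣP(Q1 2022)Q(Q2 2022) = 1819×8 + 2048×9 + 551×4 = 14552 + 18432 + 2204 = 35188
P = 36468 / 35188 × 100 = 103.6376
Fisher = √(L × P) = √(102.2423 × 103.6376) = 102.9376

102.94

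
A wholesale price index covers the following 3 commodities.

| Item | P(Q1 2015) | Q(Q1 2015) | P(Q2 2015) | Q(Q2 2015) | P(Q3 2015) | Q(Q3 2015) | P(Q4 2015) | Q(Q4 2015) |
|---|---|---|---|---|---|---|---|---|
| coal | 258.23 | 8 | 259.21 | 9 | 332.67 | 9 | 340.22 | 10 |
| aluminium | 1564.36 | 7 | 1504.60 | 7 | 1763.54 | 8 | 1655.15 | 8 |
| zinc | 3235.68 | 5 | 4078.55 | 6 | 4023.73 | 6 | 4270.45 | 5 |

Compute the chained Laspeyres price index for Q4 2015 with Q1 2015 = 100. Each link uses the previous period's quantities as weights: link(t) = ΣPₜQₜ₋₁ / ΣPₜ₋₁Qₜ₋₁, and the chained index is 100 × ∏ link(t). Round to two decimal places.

121.50

Link Q1 2015→Q2 2015:
ΣP(Q2 2015)Q(Q1 2015) = 259.21×8 + 1504.60×7 + 4078.55×5 = 2073.68 + 10532.2 + 20392.75 = 32998.63
ΣP(Q1 2015)Q(Q1 2015) = 258.23×8 + 1564.36×7 + 3235.68×5 = 2065.84 + 10950.52 + 16178.4 = 29194.76
link = 32998.63/29194.76 = 1.130293
Link Q2 2015→Q3 2015:
ΣP(Q3 2015)Q(Q2 2015) = 332.67×9 + 1763.54×7 + 4023.73×6 = 2994.03 + 12344.78 + 24142.38 = 39481.19
ΣP(Q2 2015)Q(Q2 2015) = 259.21×9 + 1504.60×7 + 4078.55×6 = 2332.89 + 10532.2 + 24471.3 = 37336.39
link = 39481.19/37336.39 = 1.057445
Link Q3 2015→Q4 2015:
ΣP(Q4 2015)Q(Q3 2015) = 340.22×9 + 1655.15×8 + 4270.45×6 = 3061.98 + 13241.2 + 25622.7 = 41925.88
ΣP(Q3 2015)Q(Q3 2015) = 332.67×9 + 1763.54×8 + 4023.73×6 = 2994.03 + 14108.32 + 24142.38 = 41244.73
link = 41925.88/41244.73 = 1.016515
Chained index = 100 × 1.130293 × 1.057445 × 1.016515 = 121.4962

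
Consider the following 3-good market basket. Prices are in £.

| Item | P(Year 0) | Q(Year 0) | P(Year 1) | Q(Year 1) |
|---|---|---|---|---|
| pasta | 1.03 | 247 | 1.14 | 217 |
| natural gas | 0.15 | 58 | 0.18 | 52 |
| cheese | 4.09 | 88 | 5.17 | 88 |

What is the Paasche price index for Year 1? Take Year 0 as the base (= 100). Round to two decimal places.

120.38

Paasche price index uses current-period quantities as weights.
ΣP(Year 1)·Q(Year 1) = 1.14×217 + 0.18×52 + 5.17×88 = 247.38 + 9.36 + 454.96 = 711.7
ΣP(Year 0)·Q(Year 1) = 1.03×217 + 0.15×52 + 4.09×88 = 223.51 + 7.8 + 359.92 = 591.23
Index = 711.7 / 591.23 × 100 = 120.3762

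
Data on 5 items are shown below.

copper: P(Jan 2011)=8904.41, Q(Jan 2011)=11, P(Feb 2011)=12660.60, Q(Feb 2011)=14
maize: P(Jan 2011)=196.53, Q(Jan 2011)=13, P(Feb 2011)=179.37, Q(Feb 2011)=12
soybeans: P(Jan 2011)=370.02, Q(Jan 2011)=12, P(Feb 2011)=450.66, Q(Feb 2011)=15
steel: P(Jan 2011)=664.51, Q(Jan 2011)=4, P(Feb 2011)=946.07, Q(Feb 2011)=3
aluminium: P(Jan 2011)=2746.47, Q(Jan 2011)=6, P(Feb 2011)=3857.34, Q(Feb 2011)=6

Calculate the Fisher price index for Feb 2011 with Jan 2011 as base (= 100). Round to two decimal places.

Laspeyres component (base-period weights):
ΣP(Feb 2011)Q(Jan 2011) = 12660.60×11 + 179.37×13 + 450.66×12 + 946.07×4 + 3857.34×6 = 139266.6 + 2331.81 + 5407.92 + 3784.28 + 23144.04 = 173934.65
ΣP(Jan 2011)Q(Jan 2011) = 8904.41×11 + 196.53×13 + 370.02×12 + 664.51×4 + 2746.47×6 = 97948.51 + 2554.89 + 4440.24 + 2658.04 + 16478.82 = 124080.5
L = 173934.65 / 124080.5 × 100 = 140.1789
Paasche component (current-period weights):
ΣP(Feb 2011)Q(Feb 2011) = 12660.60×14 + 179.37×12 + 450.66×15 + 946.07×3 + 3857.34×6 = 177248.4 + 2152.44 + 6759.9 + 2838.21 + 23144.04 = 212142.99
ΣP(Jan 2011)Q(Feb 2011) = 8904.41×14 + 196.53×12 + 370.02×15 + 664.51×3 + 2746.47×6 = 124661.74 + 2358.36 + 5550.3 + 1993.53 + 16478.82 = 151042.75
P = 212142.99 / 151042.75 × 100 = 140.4523
Fisher = √(L × P) = √(140.1789 × 140.4523) = 140.3155

140.32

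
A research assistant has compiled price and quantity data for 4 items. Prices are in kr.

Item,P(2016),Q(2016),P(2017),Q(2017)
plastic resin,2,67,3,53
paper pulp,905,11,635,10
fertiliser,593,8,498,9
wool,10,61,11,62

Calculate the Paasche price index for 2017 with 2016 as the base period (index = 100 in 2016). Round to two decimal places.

Paasche price index uses current-period quantities as weights.
ΣP(2017)·Q(2017) = 3×53 + 635×10 + 498×9 + 11×62 = 159 + 6350 + 4482 + 682 = 11673
ΣP(2016)·Q(2017) = 2×53 + 905×10 + 593×9 + 10×62 = 106 + 9050 + 5337 + 620 = 15113
Index = 11673 / 15113 × 100 = 77.2381

77.24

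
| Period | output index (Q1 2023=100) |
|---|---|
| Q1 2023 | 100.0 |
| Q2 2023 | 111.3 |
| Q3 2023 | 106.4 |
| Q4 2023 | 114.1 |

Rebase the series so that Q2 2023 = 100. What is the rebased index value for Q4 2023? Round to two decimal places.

Rebased(Q4 2023) = 114.1 / 111.3 × 100 = 102.5157

102.52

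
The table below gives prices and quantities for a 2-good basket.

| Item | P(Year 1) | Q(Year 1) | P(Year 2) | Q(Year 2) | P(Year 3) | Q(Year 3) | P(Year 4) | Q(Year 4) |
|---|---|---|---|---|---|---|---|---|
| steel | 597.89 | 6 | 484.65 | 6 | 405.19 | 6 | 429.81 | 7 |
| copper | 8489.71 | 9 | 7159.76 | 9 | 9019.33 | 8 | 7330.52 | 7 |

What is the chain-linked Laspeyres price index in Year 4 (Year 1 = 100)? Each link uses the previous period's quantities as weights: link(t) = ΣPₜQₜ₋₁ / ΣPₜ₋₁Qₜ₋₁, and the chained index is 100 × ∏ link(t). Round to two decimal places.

Link Year 1→Year 2:
ΣP(Year 2)Q(Year 1) = 484.65×6 + 7159.76×9 = 2907.9 + 64437.84 = 67345.74
ΣP(Year 1)Q(Year 1) = 597.89×6 + 8489.71×9 = 3587.34 + 76407.39 = 79994.73
link = 67345.74/79994.73 = 0.841877
Link Year 2→Year 3:
ΣP(Year 3)Q(Year 2) = 405.19×6 + 9019.33×9 = 2431.14 + 81173.97 = 83605.11
ΣP(Year 2)Q(Year 2) = 484.65×6 + 7159.76×9 = 2907.9 + 64437.84 = 67345.74
link = 83605.11/67345.74 = 1.241431
Link Year 3→Year 4:
ΣP(Year 4)Q(Year 3) = 429.81×6 + 7330.52×8 = 2578.86 + 58644.16 = 61223.02
ΣP(Year 3)Q(Year 3) = 405.19×6 + 9019.33×8 = 2431.14 + 72154.64 = 74585.78
link = 61223.02/74585.78 = 0.820840
Chained index = 100 × 0.841877 × 1.241431 × 0.820840 = 85.7887

85.79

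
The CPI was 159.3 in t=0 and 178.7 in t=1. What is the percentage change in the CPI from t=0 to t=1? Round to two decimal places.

12.18%

Change = (178.7 − 159.3) / 159.3 × 100
       = 19.4 / 159.3 × 100 = 12.1783%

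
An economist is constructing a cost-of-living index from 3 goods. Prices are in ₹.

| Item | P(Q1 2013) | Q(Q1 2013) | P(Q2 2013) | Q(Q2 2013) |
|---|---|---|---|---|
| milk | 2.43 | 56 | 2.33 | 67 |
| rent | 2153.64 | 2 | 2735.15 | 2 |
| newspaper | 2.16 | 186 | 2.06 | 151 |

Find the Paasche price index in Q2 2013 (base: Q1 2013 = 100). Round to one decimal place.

Paasche price index uses current-period quantities as weights.
ΣP(Q2 2013)·Q(Q2 2013) = 2.33×67 + 2735.15×2 + 2.06×151 = 156.11 + 5470.3 + 311.06 = 5937.47
ΣP(Q1 2013)·Q(Q2 2013) = 2.43×67 + 2153.64×2 + 2.16×151 = 162.81 + 4307.28 + 326.16 = 4796.25
Index = 5937.47 / 4796.25 × 100 = 123.7940

123.8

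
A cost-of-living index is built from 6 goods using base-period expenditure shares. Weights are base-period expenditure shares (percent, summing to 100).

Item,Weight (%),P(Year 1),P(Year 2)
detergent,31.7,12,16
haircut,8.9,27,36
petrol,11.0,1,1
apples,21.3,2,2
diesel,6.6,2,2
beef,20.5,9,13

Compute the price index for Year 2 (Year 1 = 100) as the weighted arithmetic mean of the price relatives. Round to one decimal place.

122.6

detergent: 31.7 × (16/12) = 31.7 × 1.333333 = 42.2667
haircut: 8.9 × (36/27) = 8.9 × 1.333333 = 11.8667
petrol: 11.0 × (1/1) = 11.0 × 1.000000 = 11.0000
apples: 21.3 × (2/2) = 21.3 × 1.000000 = 21.3000
diesel: 6.6 × (2/2) = 6.6 × 1.000000 = 6.6000
beef: 20.5 × (13/9) = 20.5 × 1.444444 = 29.6111
Index = Σ wᵢ·(p₁ᵢ/p₀ᵢ) = 42.2667 + 11.8667 + 11.0000 + 21.3000 + 6.6000 + 29.6111 = 122.6444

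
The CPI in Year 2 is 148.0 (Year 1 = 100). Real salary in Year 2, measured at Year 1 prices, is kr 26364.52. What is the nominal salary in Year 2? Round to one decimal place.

Nominal = Real × (Index/100) = 26364.52 × (148.0/100)
        = 26364.52 × 1.480 = 39019.4896

39019.5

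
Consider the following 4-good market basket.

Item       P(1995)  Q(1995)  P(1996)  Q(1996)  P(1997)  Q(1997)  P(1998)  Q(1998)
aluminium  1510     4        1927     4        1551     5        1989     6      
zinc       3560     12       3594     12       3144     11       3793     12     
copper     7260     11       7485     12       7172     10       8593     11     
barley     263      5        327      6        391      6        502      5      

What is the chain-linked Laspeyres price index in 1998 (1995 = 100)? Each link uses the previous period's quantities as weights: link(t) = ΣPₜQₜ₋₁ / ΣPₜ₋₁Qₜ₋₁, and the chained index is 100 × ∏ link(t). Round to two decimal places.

116.29

Link 1995→1996:
ΣP(1996)Q(1995) = 1927×4 + 3594×12 + 7485×11 + 327×5 = 7708 + 43128 + 82335 + 1635 = 134806
ΣP(1995)Q(1995) = 1510×4 + 3560×12 + 7260×11 + 263×5 = 6040 + 42720 + 79860 + 1315 = 129935
link = 134806/129935 = 1.037488
Link 1996→1997:
ΣP(1997)Q(1996) = 1551×4 + 3144×12 + 7172×12 + 391×6 = 6204 + 37728 + 86064 + 2346 = 132342
ΣP(1996)Q(1996) = 1927×4 + 3594×12 + 7485×12 + 327×6 = 7708 + 43128 + 89820 + 1962 = 142618
link = 132342/142618 = 0.927947
Link 1997→1998:
ΣP(1998)Q(1997) = 1989×5 + 3793×11 + 8593×10 + 502×6 = 9945 + 41723 + 85930 + 3012 = 140610
ΣP(1997)Q(1997) = 1551×5 + 3144×11 + 7172×10 + 391×6 = 7755 + 34584 + 71720 + 2346 = 116405
link = 140610/116405 = 1.207938
Chained index = 100 × 1.037488 × 0.927947 × 1.207938 = 116.2923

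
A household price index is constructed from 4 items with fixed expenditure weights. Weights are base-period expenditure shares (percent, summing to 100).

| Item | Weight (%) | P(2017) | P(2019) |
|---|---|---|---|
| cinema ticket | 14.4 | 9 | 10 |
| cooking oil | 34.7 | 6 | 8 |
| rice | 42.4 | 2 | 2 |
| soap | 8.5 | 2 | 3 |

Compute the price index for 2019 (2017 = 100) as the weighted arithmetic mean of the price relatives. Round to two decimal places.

cinema ticket: 14.4 × (10/9) = 14.4 × 1.111111 = 16.0000
cooking oil: 34.7 × (8/6) = 34.7 × 1.333333 = 46.2667
rice: 42.4 × (2/2) = 42.4 × 1.000000 = 42.4000
soap: 8.5 × (3/2) = 8.5 × 1.500000 = 12.7500
Index = Σ wᵢ·(p₁ᵢ/p₀ᵢ) = 16.0000 + 46.2667 + 42.4000 + 12.7500 = 117.4167

117.42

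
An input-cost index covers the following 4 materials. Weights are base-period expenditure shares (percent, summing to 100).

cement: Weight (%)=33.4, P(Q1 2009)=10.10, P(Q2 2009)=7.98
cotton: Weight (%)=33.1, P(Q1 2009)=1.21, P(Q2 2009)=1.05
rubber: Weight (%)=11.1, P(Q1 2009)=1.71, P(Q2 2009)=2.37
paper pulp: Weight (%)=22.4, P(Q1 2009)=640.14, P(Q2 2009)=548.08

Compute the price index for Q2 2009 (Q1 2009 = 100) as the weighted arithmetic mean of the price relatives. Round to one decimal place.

cement: 33.4 × (7.98/10.10) = 33.4 × 0.790099 = 26.3893
cotton: 33.1 × (1.05/1.21) = 33.1 × 0.867769 = 28.7231
rubber: 11.1 × (2.37/1.71) = 11.1 × 1.385965 = 15.3842
paper pulp: 22.4 × (548.08/640.14) = 22.4 × 0.856188 = 19.1786
Index = Σ wᵢ·(p₁ᵢ/p₀ᵢ) = 26.3893 + 28.7231 + 15.3842 + 19.1786 = 89.6753

89.7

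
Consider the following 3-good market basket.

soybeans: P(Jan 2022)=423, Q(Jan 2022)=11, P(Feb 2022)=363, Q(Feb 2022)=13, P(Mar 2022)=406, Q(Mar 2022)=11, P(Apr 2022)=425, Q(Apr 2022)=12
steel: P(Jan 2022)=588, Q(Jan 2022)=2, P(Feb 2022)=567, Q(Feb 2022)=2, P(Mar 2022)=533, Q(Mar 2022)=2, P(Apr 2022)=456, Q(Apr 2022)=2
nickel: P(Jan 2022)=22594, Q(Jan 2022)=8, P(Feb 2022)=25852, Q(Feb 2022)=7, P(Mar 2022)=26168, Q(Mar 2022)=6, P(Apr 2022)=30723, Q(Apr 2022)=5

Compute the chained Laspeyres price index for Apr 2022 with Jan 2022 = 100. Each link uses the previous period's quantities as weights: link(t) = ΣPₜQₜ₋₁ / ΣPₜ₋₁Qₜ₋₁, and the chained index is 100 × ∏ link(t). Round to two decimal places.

Link Jan 2022→Feb 2022:
ΣP(Feb 2022)Q(Jan 2022) = 363×11 + 567×2 + 25852×8 = 3993 + 1134 + 206816 = 211943
ΣP(Jan 2022)Q(Jan 2022) = 423×11 + 588×2 + 22594×8 = 4653 + 1176 + 180752 = 186581
link = 211943/186581 = 1.135930
Link Feb 2022→Mar 2022:
ΣP(Mar 2022)Q(Feb 2022) = 406×13 + 533×2 + 26168×7 = 5278 + 1066 + 183176 = 189520
ΣP(Feb 2022)Q(Feb 2022) = 363×13 + 567×2 + 25852×7 = 4719 + 1134 + 180964 = 186817
link = 189520/186817 = 1.014469
Link Mar 2022→Apr 2022:
ΣP(Apr 2022)Q(Mar 2022) = 425×11 + 456×2 + 30723×6 = 4675 + 912 + 184338 = 189925
ΣP(Mar 2022)Q(Mar 2022) = 406×11 + 533×2 + 26168×6 = 4466 + 1066 + 157008 = 162540
link = 189925/162540 = 1.168482
Chained index = 100 × 1.135930 × 1.014469 × 1.168482 = 134.6518

134.65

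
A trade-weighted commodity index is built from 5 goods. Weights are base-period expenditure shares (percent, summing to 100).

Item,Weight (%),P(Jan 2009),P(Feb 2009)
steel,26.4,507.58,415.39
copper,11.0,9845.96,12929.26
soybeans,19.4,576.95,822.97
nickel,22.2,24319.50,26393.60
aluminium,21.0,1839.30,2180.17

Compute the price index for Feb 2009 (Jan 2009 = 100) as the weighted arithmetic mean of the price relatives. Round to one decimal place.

steel: 26.4 × (415.39/507.58) = 26.4 × 0.818373 = 21.6051
copper: 11.0 × (12929.26/9845.96) = 11.0 × 1.313154 = 14.4447
soybeans: 19.4 × (822.97/576.95) = 19.4 × 1.426415 = 27.6724
nickel: 22.2 × (26393.60/24319.50) = 22.2 × 1.085285 = 24.0933
aluminium: 21.0 × (2180.17/1839.30) = 21.0 × 1.185326 = 24.8918
Index = Σ wᵢ·(p₁ᵢ/p₀ᵢ) = 21.6051 + 14.4447 + 27.6724 + 24.0933 + 24.8918 = 112.7074

112.7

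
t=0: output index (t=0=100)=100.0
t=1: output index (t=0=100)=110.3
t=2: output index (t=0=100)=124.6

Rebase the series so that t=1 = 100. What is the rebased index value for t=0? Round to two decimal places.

Rebased(t=0) = 100.0 / 110.3 × 100 = 90.6618

90.66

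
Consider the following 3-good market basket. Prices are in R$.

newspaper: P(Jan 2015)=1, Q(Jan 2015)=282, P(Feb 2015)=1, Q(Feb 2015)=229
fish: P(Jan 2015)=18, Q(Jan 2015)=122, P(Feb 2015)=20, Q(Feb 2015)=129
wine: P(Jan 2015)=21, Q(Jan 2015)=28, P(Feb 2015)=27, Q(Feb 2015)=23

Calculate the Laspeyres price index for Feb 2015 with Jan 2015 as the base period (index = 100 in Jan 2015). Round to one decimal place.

Laspeyres price index uses base-period quantities as weights.
ΣP(Feb 2015)·Q(Jan 2015) = 1×282 + 20×122 + 27×28 = 282 + 2440 + 756 = 3478
ΣP(Jan 2015)·Q(Jan 2015) = 1×282 + 18×122 + 21×28 = 282 + 2196 + 588 = 3066
Index = 3478 / 3066 × 100 = 113.4377

113.4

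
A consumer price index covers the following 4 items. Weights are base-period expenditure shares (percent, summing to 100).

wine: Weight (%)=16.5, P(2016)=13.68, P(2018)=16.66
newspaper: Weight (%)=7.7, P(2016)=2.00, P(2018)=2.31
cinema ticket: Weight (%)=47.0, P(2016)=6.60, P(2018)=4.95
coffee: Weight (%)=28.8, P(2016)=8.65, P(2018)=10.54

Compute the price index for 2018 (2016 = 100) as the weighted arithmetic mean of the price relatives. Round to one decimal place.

99.3

wine: 16.5 × (16.66/13.68) = 16.5 × 1.217836 = 20.0943
newspaper: 7.7 × (2.31/2.00) = 7.7 × 1.155000 = 8.8935
cinema ticket: 47.0 × (4.95/6.60) = 47.0 × 0.750000 = 35.2500
coffee: 28.8 × (10.54/8.65) = 28.8 × 1.218497 = 35.0927
Index = Σ wᵢ·(p₁ᵢ/p₀ᵢ) = 20.0943 + 8.8935 + 35.2500 + 35.0927 = 99.3305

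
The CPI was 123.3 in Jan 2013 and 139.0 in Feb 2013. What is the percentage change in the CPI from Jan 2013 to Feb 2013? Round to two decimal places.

Change = (139.0 − 123.3) / 123.3 × 100
       = 15.7 / 123.3 × 100 = 12.7332%

12.73%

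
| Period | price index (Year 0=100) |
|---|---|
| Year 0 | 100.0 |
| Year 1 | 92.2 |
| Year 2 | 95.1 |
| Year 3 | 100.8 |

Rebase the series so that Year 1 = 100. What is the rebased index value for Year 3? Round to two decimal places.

109.33

Rebased(Year 3) = 100.8 / 92.2 × 100 = 109.3275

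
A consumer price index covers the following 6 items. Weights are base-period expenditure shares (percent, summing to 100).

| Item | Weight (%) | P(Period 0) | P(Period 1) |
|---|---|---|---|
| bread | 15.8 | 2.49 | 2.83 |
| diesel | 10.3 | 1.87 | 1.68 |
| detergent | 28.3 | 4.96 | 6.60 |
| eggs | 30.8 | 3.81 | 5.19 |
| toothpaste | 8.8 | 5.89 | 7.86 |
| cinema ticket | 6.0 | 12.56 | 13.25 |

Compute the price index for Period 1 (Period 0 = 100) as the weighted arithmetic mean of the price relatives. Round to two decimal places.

124.90

bread: 15.8 × (2.83/2.49) = 15.8 × 1.136546 = 17.9574
diesel: 10.3 × (1.68/1.87) = 10.3 × 0.898396 = 9.2535
detergent: 28.3 × (6.60/4.96) = 28.3 × 1.330645 = 37.6573
eggs: 30.8 × (5.19/3.81) = 30.8 × 1.362205 = 41.9559
toothpaste: 8.8 × (7.86/5.89) = 8.8 × 1.334465 = 11.7433
cinema ticket: 6.0 × (13.25/12.56) = 6.0 × 1.054936 = 6.3296
Index = Σ wᵢ·(p₁ᵢ/p₀ᵢ) = 17.9574 + 9.2535 + 37.6573 + 41.9559 + 11.7433 + 6.3296 = 124.8970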